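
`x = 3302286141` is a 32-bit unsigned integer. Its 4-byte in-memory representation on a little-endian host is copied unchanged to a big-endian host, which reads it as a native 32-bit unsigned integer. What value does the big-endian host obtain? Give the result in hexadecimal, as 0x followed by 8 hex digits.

0x3DE3D4C4

3302286141 in 32-bit hexadecimal is 0xC4D4E33D.
Stored little-endian, the bytes at ascending addresses are 3D E3 D4 C4.
Read back as big-endian, the last byte is least significant, giving 0x3DE3D4C4.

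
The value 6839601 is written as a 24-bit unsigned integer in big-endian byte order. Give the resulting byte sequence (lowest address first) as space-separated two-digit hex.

6839601 in hexadecimal, padded to 24 bits, is 0x685D31.
Split into bytes (most-significant first): 68 5D 31.
Big-endian stores the most-significant byte at the lowest address.
So the memory order matches the most-significant-first order: 68 5D 31.

68 5D 31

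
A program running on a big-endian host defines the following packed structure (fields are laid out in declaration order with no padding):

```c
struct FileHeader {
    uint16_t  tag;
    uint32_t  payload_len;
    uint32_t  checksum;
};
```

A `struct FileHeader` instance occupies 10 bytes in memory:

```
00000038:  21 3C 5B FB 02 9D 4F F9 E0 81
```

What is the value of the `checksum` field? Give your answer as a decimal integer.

`checksum` follows `tag` (2 B), `payload_len` (4 B), so it starts at offset 2 + 4 = 6 and occupies 4 bytes.
Bytes at offsets 6..9: 4F F9 E0 81.
In big-endian order the high byte comes first in memory.
The bytes are already most-significant first: 0x4FF9E081.
0x4FF9E081 = 1341776001.

1341776001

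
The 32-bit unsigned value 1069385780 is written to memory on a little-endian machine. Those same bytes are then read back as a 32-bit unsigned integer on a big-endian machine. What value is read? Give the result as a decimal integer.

881376575

1069385780 in 32-bit hexadecimal is 0x3FBD8834.
Stored little-endian, the bytes at ascending addresses are 34 88 BD 3F.
Read back as big-endian, the last byte is least significant, giving 0x3488BD3F.
0x3488BD3F = 881376575.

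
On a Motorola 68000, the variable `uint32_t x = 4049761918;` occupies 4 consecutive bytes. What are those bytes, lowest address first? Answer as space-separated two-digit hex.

4049761918 in hexadecimal, padded to 32 bits, is 0xF162767E.
Split into bytes (most-significant first): F1 62 76 7E.
In big-endian order the high byte comes first in memory.
So the memory order matches the most-significant-first order: F1 62 76 7E.

F1 62 76 7E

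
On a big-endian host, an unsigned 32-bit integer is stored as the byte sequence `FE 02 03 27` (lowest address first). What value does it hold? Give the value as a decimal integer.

Big-endian: lowest address holds the most-significant byte.
The bytes are already most-significant first: 0xFE020327.
0xFE020327 = 4261544743.

4261544743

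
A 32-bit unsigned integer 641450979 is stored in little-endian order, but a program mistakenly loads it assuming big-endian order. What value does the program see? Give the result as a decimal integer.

641450979 in 32-bit hexadecimal is 0x263BC3E3.
Stored little-endian, the bytes at ascending addresses are E3 C3 3B 26.
Read back as big-endian, the last byte is least significant, giving 0xE3C33B26.
0xE3C33B26 = 3821222694.

3821222694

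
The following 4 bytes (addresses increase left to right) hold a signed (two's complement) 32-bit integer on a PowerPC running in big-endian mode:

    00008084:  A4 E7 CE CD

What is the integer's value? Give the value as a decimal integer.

-1528312115

In big-endian order the high byte comes first in memory.
The bytes are already most-significant first: 0xA4E7CECD.
Top bit is set, so as a signed 32-bit value this is 0xA4E7CECD − 2^32 = -1528312115.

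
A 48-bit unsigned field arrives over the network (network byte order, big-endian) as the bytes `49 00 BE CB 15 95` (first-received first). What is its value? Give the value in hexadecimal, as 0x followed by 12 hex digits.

Big-endian: lowest address holds the most-significant byte.
The bytes are already most-significant first: 0x4900BECB1595.

0x4900BECB1595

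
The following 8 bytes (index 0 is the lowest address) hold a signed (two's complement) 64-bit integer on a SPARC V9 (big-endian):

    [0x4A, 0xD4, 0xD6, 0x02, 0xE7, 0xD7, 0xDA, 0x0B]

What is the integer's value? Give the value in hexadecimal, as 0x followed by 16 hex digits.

Big-endian stores the most-significant byte at the lowest address.
The bytes are already most-significant first: 0x4AD4D602E7D7DA0B.

0x4AD4D602E7D7DA0B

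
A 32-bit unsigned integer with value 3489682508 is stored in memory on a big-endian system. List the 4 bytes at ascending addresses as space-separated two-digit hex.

D0 00 54 4C

3489682508 in hexadecimal, padded to 32 bits, is 0xD000544C.
Split into bytes (most-significant first): D0 00 54 4C.
Big-endian: lowest address holds the most-significant byte.
So the memory order matches the most-significant-first order: D0 00 54 4C.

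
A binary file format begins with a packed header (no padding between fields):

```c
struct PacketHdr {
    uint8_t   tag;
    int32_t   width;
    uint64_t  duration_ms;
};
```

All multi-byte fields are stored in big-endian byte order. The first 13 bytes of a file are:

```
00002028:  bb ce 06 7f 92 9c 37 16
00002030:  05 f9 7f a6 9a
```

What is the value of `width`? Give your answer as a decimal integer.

`width` follows `tag` (1 byte), so it starts at byte offset 1 and occupies 4 bytes.
Bytes at offsets 1..4: CE 06 7F 92.
Big-endian: lowest address holds the most-significant byte.
The bytes are already most-significant first: 0xCE067F92.
Top bit is set, so as a signed 32-bit value this is 0xCE067F92 − 2^32 = -838434926.

-838434926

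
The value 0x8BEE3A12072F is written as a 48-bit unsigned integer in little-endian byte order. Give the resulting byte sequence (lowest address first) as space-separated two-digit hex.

2F 07 12 3A EE 8B

Split into bytes (most-significant first): 8B EE 3A 12 07 2F.
Little-endian stores the least-significant byte at the lowest address.
So at ascending addresses the bytes are 2F 07 12 3A EE 8B.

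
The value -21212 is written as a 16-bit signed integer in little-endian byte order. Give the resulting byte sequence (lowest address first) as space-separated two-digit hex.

24 AD

Two's complement of -21212 in 16 bits: 21212 = 0x52DC; invert → 0xAD23; add 1 → 0xAD24.
Split into bytes (most-significant first): AD 24.
Little-endian: lowest address holds the least-significant byte.
So at ascending addresses the bytes are 24 AD.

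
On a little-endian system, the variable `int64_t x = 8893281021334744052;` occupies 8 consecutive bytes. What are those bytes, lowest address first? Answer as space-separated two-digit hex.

8893281021334744052 in hexadecimal, padded to 64 bits, is 0x7B6B47F864616BF4.
Split into bytes (most-significant first): 7B 6B 47 F8 64 61 6B F4.
Little-endian: lowest address holds the least-significant byte.
So at ascending addresses the bytes are F4 6B 61 64 F8 47 6B 7B.

F4 6B 61 64 F8 47 6B 7B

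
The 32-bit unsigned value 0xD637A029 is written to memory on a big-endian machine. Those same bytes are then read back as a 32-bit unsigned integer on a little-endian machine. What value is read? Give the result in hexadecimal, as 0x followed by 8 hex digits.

Stored big-endian, the bytes at ascending addresses are D6 37 A0 29.
Read back as little-endian, the first byte is least significant, giving 0x29A037D6.

0x29A037D6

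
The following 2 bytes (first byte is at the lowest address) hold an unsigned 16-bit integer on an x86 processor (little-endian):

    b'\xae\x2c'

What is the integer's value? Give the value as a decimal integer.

11438

Little-endian: lowest address holds the least-significant byte.
Reassemble most-significant byte first: 2C AE → 0x2CAE.
0x2CAE = 11438.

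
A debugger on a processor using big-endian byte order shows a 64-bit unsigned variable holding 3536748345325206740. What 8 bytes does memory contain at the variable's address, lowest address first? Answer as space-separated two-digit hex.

3536748345325206740 in hexadecimal, padded to 64 bits, is 0x31150DE1AF0F3CD4.
Split into bytes (most-significant first): 31 15 0D E1 AF 0F 3C D4.
Big-endian: lowest address holds the most-significant byte.
So the memory order matches the most-significant-first order: 31 15 0D E1 AF 0F 3C D4.

31 15 0D E1 AF 0F 3C D4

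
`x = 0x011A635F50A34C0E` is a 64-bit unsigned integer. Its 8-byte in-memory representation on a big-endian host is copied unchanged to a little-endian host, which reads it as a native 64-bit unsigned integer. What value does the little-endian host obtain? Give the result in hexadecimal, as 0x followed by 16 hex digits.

0x0E4CA3505F631A01

Stored big-endian, the bytes at ascending addresses are 01 1A 63 5F 50 A3 4C 0E.
Read back as little-endian, the first byte is least significant, giving 0x0E4CA3505F631A01.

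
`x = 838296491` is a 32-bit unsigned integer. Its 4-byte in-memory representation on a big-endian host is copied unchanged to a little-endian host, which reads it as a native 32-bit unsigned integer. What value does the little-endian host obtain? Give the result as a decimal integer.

838296491 in 32-bit hexadecimal is 0x31F763AB.
Stored big-endian, the bytes at ascending addresses are 31 F7 63 AB.
Read back as little-endian, the first byte is least significant, giving 0xAB63F731.
0xAB63F731 = 2875455281.

2875455281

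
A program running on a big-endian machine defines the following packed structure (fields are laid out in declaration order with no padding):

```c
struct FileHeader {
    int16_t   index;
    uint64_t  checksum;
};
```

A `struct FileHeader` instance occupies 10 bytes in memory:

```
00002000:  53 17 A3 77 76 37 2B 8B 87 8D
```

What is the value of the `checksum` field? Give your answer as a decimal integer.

11779013329736664973

`checksum` follows `index` (2 bytes), so it starts at byte offset 2 and occupies 8 bytes.
Bytes at offsets 2..9: A3 77 76 37 2B 8B 87 8D.
Big-endian stores the most-significant byte at the lowest address.
The bytes are already most-significant first: 0xA37776372B8B878D.
0xA37776372B8B878D = 11779013329736664973.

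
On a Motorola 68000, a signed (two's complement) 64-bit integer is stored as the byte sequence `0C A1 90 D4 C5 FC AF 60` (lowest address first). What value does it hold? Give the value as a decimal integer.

In big-endian order the high byte comes first in memory.
The bytes are already most-significant first: 0x0CA190D4C5FCAF60.
0x0CA190D4C5FCAF60 = 910167843234688864.

910167843234688864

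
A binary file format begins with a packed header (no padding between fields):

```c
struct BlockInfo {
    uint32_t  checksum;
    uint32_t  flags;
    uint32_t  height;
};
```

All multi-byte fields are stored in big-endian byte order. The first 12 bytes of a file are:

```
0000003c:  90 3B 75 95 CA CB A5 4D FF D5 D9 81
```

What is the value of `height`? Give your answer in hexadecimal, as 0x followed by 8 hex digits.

`height` follows `checksum` (4 B), `flags` (4 B), so it starts at offset 4 + 4 = 8 and occupies 4 bytes.
Bytes at offsets 8..11: FF D5 D9 81.
In big-endian order the high byte comes first in memory.
The bytes are already most-significant first: 0xFFD5D981.

0xFFD5D981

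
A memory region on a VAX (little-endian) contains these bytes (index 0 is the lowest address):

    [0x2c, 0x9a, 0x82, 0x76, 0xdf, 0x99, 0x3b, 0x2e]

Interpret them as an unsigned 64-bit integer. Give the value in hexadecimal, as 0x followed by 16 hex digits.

0x2E3B99DF76829A2C

Little-endian stores the least-significant byte at the lowest address.
Reassemble most-significant byte first: 2E 3B 99 DF 76 82 9A 2C → 0x2E3B99DF76829A2C.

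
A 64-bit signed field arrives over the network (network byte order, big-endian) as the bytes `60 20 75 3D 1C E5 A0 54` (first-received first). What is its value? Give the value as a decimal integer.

6926665132234088532

In big-endian order the high byte comes first in memory.
The bytes are already most-significant first: 0x6020753D1CE5A054.
0x6020753D1CE5A054 = 6926665132234088532.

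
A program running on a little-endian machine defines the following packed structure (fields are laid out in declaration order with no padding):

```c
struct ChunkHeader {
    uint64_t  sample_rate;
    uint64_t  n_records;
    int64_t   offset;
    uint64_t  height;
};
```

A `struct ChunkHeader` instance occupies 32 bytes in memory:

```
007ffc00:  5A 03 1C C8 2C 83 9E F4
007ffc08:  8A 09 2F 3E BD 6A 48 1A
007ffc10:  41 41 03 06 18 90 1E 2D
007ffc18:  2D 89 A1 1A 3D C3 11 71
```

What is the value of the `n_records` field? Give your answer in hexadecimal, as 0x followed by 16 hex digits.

0x1A486ABD3E2F098A

`n_records` follows `sample_rate` (8 bytes), so it starts at byte offset 8 and occupies 8 bytes.
Bytes at offsets 8..15: 8A 09 2F 3E BD 6A 48 1A.
In little-endian order the low byte comes first in memory.
Reassemble most-significant byte first: 1A 48 6A BD 3E 2F 09 8A → 0x1A486ABD3E2F098A.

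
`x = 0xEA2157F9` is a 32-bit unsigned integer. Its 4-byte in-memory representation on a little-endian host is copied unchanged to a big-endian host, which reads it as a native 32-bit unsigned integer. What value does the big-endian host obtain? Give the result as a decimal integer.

4183237098

Stored little-endian, the bytes at ascending addresses are F9 57 21 EA.
Read back as big-endian, the last byte is least significant, giving 0xF95721EA.
0xF95721EA = 4183237098.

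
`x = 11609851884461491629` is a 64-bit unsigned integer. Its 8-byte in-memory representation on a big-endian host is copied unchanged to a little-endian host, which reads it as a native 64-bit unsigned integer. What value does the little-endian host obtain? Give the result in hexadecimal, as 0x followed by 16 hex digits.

0xAD053AFCC67A1EA1

11609851884461491629 in 64-bit hexadecimal is 0xA11E7AC6FC3A05AD.
Stored big-endian, the bytes at ascending addresses are A1 1E 7A C6 FC 3A 05 AD.
Read back as little-endian, the first byte is least significant, giving 0xAD053AFCC67A1EA1.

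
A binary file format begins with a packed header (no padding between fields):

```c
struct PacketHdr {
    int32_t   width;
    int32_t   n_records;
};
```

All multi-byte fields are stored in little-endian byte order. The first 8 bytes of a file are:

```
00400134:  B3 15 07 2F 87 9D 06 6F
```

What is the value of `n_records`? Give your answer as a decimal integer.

1862704519

`n_records` follows `width` (4 bytes), so it starts at byte offset 4 and occupies 4 bytes.
Bytes at offsets 4..7: 87 9D 06 6F.
Little-endian stores the least-significant byte at the lowest address.
Reassemble most-significant byte first: 6F 06 9D 87 → 0x6F069D87.
0x6F069D87 = 1862704519.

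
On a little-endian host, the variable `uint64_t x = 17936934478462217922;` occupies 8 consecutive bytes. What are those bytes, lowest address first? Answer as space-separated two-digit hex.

17936934478462217922 in hexadecimal, padded to 64 bits, is 0xF8ECCADFCC326EC2.
Split into bytes (most-significant first): F8 EC CA DF CC 32 6E C2.
In little-endian order the low byte comes first in memory.
So at ascending addresses the bytes are C2 6E 32 CC DF CA EC F8.

C2 6E 32 CC DF CA EC F8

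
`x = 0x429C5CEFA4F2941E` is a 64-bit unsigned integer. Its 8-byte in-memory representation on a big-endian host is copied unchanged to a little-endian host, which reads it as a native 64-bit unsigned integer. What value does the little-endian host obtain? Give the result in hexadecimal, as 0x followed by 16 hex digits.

0x1E94F2A4EF5C9C42

Stored big-endian, the bytes at ascending addresses are 42 9C 5C EF A4 F2 94 1E.
Read back as little-endian, the first byte is least significant, giving 0x1E94F2A4EF5C9C42.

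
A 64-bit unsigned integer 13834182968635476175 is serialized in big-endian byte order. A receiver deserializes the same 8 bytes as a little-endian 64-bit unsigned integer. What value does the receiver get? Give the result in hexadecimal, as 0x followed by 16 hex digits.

13834182968635476175 in 64-bit hexadecimal is 0xBFFCE41D0346C8CF.
Stored big-endian, the bytes at ascending addresses are BF FC E4 1D 03 46 C8 CF.
Read back as little-endian, the first byte is least significant, giving 0xCFC846031DE4FCBF.

0xCFC846031DE4FCBF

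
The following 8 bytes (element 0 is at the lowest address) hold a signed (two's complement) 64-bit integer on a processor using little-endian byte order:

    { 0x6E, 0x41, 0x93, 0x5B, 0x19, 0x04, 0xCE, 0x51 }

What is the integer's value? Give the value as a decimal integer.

5894653469231628654

Little-endian: lowest address holds the least-significant byte.
Reassemble most-significant byte first: 51 CE 04 19 5B 93 41 6E → 0x51CE04195B93416E.
0x51CE04195B93416E = 5894653469231628654.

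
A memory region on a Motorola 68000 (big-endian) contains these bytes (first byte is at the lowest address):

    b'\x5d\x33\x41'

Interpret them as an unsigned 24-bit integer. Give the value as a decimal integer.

6107969

Big-endian stores the most-significant byte at the lowest address.
The bytes are already most-significant first: 0x5D3341.
0x5D3341 = 6107969.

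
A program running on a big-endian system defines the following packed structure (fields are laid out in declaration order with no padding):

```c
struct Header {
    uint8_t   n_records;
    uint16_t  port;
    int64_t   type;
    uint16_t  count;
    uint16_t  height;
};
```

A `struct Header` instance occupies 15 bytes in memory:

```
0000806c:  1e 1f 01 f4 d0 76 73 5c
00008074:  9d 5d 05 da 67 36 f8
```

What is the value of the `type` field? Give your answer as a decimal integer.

-806014095452185339

`type` follows `n_records` (1 B), `port` (2 B), so it starts at offset 1 + 2 = 3 and occupies 8 bytes.
Bytes at offsets 3..10: F4 D0 76 73 5C 9D 5D 05.
Big-endian: lowest address holds the most-significant byte.
The bytes are already most-significant first: 0xF4D076735C9D5D05.
Top bit is set, so as a signed 64-bit value this is 0xF4D076735C9D5D05 − 2^64 = -806014095452185339.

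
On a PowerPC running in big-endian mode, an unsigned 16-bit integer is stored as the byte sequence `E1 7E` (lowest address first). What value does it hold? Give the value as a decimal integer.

Big-endian stores the most-significant byte at the lowest address.
The bytes are already most-significant first: 0xE17E.
0xE17E = 57726.

57726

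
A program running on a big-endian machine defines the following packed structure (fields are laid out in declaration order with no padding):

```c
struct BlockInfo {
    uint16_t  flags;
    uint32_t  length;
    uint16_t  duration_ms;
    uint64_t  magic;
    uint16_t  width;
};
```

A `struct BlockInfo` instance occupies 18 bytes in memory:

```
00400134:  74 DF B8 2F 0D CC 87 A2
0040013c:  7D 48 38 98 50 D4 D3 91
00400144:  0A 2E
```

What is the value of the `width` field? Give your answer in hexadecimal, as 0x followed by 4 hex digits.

`width` follows `flags` (2 B), `length` (4 B), `duration_ms` (2 B), `magic` (8 B), so it starts at offset 2 + 4 + 2 + 8 = 16 and occupies 2 bytes.
Bytes at offsets 16..17: 0A 2E.
In big-endian order the high byte comes first in memory.
The bytes are already most-significant first: 0x0A2E.

0x0A2E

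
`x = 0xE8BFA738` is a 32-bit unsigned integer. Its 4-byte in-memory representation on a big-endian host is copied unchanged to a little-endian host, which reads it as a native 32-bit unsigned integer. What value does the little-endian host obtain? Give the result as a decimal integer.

Stored big-endian, the bytes at ascending addresses are E8 BF A7 38.
Read back as little-endian, the first byte is least significant, giving 0x38A7BFE8.
0x38A7BFE8 = 950517736.

950517736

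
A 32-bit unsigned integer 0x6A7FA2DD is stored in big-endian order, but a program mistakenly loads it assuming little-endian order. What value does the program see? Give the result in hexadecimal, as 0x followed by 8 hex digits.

0xDDA27F6A

Stored big-endian, the bytes at ascending addresses are 6A 7F A2 DD.
Read back as little-endian, the first byte is least significant, giving 0xDDA27F6A.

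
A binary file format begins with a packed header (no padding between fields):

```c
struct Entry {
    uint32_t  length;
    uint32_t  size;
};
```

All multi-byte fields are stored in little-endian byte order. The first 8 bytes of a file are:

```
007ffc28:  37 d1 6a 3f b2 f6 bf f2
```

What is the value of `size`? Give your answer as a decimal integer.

4072666802

`size` follows `length` (4 bytes), so it starts at byte offset 4 and occupies 4 bytes.
Bytes at offsets 4..7: B2 F6 BF F2.
In little-endian order the low byte comes first in memory.
Reassemble most-significant byte first: F2 BF F6 B2 → 0xF2BFF6B2.
0xF2BFF6B2 = 4072666802.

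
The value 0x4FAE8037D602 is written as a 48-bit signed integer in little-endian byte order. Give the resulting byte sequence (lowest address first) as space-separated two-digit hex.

02 D6 37 80 AE 4F

Split into bytes (most-significant first): 4F AE 80 37 D6 02.
Little-endian stores the least-significant byte at the lowest address.
So at ascending addresses the bytes are 02 D6 37 80 AE 4F.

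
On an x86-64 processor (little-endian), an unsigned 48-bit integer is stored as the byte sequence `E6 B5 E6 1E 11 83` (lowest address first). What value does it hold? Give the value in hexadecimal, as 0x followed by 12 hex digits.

Little-endian stores the least-significant byte at the lowest address.
Reassemble most-significant byte first: 83 11 1E E6 B5 E6 → 0x83111EE6B5E6.

0x83111EE6B5E6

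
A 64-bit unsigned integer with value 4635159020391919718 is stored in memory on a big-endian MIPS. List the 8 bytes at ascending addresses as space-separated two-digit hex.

40 53 64 92 27 E8 70 66

4635159020391919718 in hexadecimal, padded to 64 bits, is 0x4053649227E87066.
Split into bytes (most-significant first): 40 53 64 92 27 E8 70 66.
Big-endian stores the most-significant byte at the lowest address.
So the memory order matches the most-significant-first order: 40 53 64 92 27 E8 70 66.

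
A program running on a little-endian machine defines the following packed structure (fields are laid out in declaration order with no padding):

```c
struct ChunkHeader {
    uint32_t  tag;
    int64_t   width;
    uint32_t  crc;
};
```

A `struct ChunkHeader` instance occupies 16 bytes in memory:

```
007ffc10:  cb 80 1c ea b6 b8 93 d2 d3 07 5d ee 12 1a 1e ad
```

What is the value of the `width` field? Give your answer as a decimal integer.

`width` follows `tag` (4 bytes), so it starts at byte offset 4 and occupies 8 bytes.
Bytes at offsets 4..11: B6 B8 93 D2 D3 07 5D EE.
In little-endian order the low byte comes first in memory.
Reassemble most-significant byte first: EE 5D 07 D3 D2 93 B8 B6 → 0xEE5D07D3D293B8B6.
Top bit is set, so as a signed 64-bit value this is 0xEE5D07D3D293B8B6 − 2^64 = -1270850913496221514.

-1270850913496221514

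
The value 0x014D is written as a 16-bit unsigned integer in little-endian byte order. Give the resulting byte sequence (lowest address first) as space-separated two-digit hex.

Split into bytes (most-significant first): 01 4D.
Little-endian: lowest address holds the least-significant byte.
So at ascending addresses the bytes are 4D 01.

4D 01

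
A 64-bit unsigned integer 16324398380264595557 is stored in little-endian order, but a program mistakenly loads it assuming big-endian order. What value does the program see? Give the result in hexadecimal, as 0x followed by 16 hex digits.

16324398380264595557 in 64-bit hexadecimal is 0xE28BE9D623A22065.
Stored little-endian, the bytes at ascending addresses are 65 20 A2 23 D6 E9 8B E2.
Read back as big-endian, the last byte is least significant, giving 0x6520A223D6E98BE2.

0x6520A223D6E98BE2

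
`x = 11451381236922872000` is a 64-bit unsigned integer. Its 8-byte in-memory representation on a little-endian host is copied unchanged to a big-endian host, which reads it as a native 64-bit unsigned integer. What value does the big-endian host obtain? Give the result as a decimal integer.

11451381236922872000 in 64-bit hexadecimal is 0x9EEB7A901E5C70C0.
Stored little-endian, the bytes at ascending addresses are C0 70 5C 1E 90 7A EB 9E.
Read back as big-endian, the last byte is least significant, giving 0xC0705C1E907AEB9E.
0xC0705C1E907AEB9E = 13866684539016506270.

13866684539016506270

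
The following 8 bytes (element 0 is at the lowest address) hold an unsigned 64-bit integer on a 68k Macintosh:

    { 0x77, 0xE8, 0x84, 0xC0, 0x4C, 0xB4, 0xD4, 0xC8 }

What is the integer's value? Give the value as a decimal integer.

In big-endian order the high byte comes first in memory.
The bytes are already most-significant first: 0x77E884C04CB4D4C8.
0x77E884C04CB4D4C8 = 8640301846565803208.

8640301846565803208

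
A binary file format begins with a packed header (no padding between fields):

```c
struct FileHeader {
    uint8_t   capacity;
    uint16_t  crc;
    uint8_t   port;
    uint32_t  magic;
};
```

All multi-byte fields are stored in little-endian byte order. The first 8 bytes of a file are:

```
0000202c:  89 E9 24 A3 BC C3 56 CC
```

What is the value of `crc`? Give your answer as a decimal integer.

9449

`crc` follows `capacity` (1 byte), so it starts at byte offset 1 and occupies 2 bytes.
Bytes at offsets 1..2: E9 24.
Little-endian: lowest address holds the least-significant byte.
Reassemble most-significant byte first: 24 E9 → 0x24E9.
0x24E9 = 9449.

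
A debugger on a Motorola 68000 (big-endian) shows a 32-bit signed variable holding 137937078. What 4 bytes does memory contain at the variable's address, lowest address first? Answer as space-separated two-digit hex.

137937078 in hexadecimal, padded to 32 bits, is 0x0838C0B6.
Split into bytes (most-significant first): 08 38 C0 B6.
Big-endian stores the most-significant byte at the lowest address.
So the memory order matches the most-significant-first order: 08 38 C0 B6.

08 38 C0 B6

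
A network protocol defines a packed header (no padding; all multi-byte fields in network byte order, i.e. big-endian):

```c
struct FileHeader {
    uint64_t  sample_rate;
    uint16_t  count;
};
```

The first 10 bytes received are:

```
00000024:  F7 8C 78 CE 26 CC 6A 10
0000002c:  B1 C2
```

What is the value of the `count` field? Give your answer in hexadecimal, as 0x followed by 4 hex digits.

`count` follows `sample_rate` (8 bytes), so it starts at byte offset 8 and occupies 2 bytes.
Bytes at offsets 8..9: B1 C2.
Big-endian stores the most-significant byte at the lowest address.
The bytes are already most-significant first: 0xB1C2.

0xB1C2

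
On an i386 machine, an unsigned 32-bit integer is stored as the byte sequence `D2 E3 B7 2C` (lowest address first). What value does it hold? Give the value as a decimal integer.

750248914

Little-endian: lowest address holds the least-significant byte.
Reassemble most-significant byte first: 2C B7 E3 D2 → 0x2CB7E3D2.
0x2CB7E3D2 = 750248914.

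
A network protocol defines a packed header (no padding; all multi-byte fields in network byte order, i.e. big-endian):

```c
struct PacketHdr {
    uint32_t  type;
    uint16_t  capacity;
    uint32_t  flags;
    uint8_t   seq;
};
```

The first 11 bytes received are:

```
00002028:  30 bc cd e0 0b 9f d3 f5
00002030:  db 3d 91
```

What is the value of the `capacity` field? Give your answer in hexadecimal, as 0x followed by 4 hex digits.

0x0B9F

`capacity` follows `type` (4 bytes), so it starts at byte offset 4 and occupies 2 bytes.
Bytes at offsets 4..5: 0B 9F.
Big-endian stores the most-significant byte at the lowest address.
The bytes are already most-significant first: 0x0B9F.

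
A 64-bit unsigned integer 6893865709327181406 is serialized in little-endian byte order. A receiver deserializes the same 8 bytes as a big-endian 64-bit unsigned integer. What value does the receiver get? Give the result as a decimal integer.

6802319301638269791

6893865709327181406 in 64-bit hexadecimal is 0x5FABEE565DB1665E.
Stored little-endian, the bytes at ascending addresses are 5E 66 B1 5D 56 EE AB 5F.
Read back as big-endian, the last byte is least significant, giving 0x5E66B15D56EEAB5F.
0x5E66B15D56EEAB5F = 6802319301638269791.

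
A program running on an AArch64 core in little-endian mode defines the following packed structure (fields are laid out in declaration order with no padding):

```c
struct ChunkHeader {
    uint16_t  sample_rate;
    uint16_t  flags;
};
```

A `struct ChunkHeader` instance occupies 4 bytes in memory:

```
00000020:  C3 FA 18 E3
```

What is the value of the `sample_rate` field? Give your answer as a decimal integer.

64195

`sample_rate` is the first field, at byte offset 0, occupying 2 bytes.
Bytes at offsets 0..1: C3 FA.
In little-endian order the low byte comes first in memory.
Reassemble most-significant byte first: FA C3 → 0xFAC3.
0xFAC3 = 64195.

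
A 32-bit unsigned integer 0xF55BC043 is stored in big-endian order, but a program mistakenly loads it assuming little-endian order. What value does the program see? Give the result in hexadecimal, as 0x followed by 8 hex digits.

0x43C05BF5

Stored big-endian, the bytes at ascending addresses are F5 5B C0 43.
Read back as little-endian, the first byte is least significant, giving 0x43C05BF5.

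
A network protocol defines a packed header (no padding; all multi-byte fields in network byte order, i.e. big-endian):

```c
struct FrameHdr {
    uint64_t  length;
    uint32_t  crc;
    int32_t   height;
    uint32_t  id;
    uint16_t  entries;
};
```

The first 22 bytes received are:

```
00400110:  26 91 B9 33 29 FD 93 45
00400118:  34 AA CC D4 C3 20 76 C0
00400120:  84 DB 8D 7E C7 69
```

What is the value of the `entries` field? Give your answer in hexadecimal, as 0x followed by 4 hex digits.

`entries` follows `length` (8 B), `crc` (4 B), `height` (4 B), `id` (4 B), so it starts at offset 8 + 4 + 4 + 4 = 20 and occupies 2 bytes.
Bytes at offsets 20..21: C7 69.
Big-endian: lowest address holds the most-significant byte.
The bytes are already most-significant first: 0xC769.

0xC769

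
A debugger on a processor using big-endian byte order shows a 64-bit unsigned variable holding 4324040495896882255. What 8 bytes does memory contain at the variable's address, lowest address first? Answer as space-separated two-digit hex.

4324040495896882255 in hexadecimal, padded to 64 bits, is 0x3C0213EBD8566C4F.
Split into bytes (most-significant first): 3C 02 13 EB D8 56 6C 4F.
Big-endian: lowest address holds the most-significant byte.
So the memory order matches the most-significant-first order: 3C 02 13 EB D8 56 6C 4F.

3C 02 13 EB D8 56 6C 4F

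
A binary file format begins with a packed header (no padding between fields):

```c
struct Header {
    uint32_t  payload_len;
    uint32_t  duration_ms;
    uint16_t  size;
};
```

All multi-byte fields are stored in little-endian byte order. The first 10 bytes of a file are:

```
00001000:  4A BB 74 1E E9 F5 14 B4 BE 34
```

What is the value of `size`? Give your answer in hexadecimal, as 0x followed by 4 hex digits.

`size` follows `payload_len` (4 B), `duration_ms` (4 B), so it starts at offset 4 + 4 = 8 and occupies 2 bytes.
Bytes at offsets 8..9: BE 34.
Little-endian stores the least-significant byte at the lowest address.
Reassemble most-significant byte first: 34 BE → 0x34BE.

0x34BE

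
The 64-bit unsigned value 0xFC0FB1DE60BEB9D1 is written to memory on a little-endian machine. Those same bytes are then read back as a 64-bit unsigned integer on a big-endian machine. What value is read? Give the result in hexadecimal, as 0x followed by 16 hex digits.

0xD1B9BE60DEB10FFC

Stored little-endian, the bytes at ascending addresses are D1 B9 BE 60 DE B1 0F FC.
Read back as big-endian, the last byte is least significant, giving 0xD1B9BE60DEB10FFC.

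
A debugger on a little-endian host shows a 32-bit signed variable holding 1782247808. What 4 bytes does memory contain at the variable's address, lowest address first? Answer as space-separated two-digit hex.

1782247808 in hexadecimal, padded to 32 bits, is 0x6A3AF180.
Split into bytes (most-significant first): 6A 3A F1 80.
Little-endian: lowest address holds the least-significant byte.
So at ascending addresses the bytes are 80 F1 3A 6A.

80 F1 3A 6A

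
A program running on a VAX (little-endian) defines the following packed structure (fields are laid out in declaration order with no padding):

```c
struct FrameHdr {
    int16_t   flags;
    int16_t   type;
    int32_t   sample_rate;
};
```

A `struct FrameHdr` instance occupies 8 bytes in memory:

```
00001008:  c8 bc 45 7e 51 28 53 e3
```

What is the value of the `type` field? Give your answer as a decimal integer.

`type` follows `flags` (2 bytes), so it starts at byte offset 2 and occupies 2 bytes.
Bytes at offsets 2..3: 45 7E.
Little-endian stores the least-significant byte at the lowest address.
Reassemble most-significant byte first: 7E 45 → 0x7E45.
0x7E45 = 32325.

32325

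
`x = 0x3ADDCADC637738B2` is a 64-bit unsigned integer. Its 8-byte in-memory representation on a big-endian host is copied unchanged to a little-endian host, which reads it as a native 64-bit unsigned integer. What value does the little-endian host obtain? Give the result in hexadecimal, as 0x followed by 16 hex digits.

0xB2387763DCCADD3A

Stored big-endian, the bytes at ascending addresses are 3A DD CA DC 63 77 38 B2.
Read back as little-endian, the first byte is least significant, giving 0xB2387763DCCADD3A.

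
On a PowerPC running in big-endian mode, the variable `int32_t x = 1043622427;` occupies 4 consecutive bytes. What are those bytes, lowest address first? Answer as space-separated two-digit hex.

1043622427 in hexadecimal, padded to 32 bits, is 0x3E346A1B.
Split into bytes (most-significant first): 3E 34 6A 1B.
In big-endian order the high byte comes first in memory.
So the memory order matches the most-significant-first order: 3E 34 6A 1B.

3E 34 6A 1B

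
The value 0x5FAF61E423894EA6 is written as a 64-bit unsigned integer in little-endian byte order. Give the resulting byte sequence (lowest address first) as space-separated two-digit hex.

Split into bytes (most-significant first): 5F AF 61 E4 23 89 4E A6.
In little-endian order the low byte comes first in memory.
So at ascending addresses the bytes are A6 4E 89 23 E4 61 AF 5F.

A6 4E 89 23 E4 61 AF 5F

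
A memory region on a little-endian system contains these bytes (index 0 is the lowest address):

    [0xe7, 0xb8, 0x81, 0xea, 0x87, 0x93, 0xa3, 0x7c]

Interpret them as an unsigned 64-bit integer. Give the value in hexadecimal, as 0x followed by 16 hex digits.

0x7CA39387EA81B8E7

Little-endian stores the least-significant byte at the lowest address.
Reassemble most-significant byte first: 7C A3 93 87 EA 81 B8 E7 → 0x7CA39387EA81B8E7.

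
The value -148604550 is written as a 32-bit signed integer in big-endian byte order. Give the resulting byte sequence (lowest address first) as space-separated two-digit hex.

F7 24 79 7A

Two's complement of -148604550 in 32 bits: 148604550 = 0x08DB8686; invert → 0xF7247979; add 1 → 0xF724797A.
Split into bytes (most-significant first): F7 24 79 7A.
Big-endian: lowest address holds the most-significant byte.
So the memory order matches the most-significant-first order: F7 24 79 7A.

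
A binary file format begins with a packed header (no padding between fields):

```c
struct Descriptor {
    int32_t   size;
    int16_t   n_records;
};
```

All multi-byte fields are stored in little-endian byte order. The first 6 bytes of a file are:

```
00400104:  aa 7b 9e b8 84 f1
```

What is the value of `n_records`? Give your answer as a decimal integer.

-3708

`n_records` follows `size` (4 bytes), so it starts at byte offset 4 and occupies 2 bytes.
Bytes at offsets 4..5: 84 F1.
Little-endian: lowest address holds the least-significant byte.
Reassemble most-significant byte first: F1 84 → 0xF184.
Top bit is set, so as a signed 16-bit value this is 0xF184 − 2^16 = -3708.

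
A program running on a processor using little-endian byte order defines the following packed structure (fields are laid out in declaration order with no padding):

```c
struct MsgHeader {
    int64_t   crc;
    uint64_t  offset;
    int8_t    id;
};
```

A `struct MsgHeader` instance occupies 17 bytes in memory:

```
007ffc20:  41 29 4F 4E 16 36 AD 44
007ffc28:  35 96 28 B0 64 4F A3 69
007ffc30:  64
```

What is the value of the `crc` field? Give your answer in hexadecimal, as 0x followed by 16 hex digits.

`crc` is the first field, at byte offset 0, occupying 8 bytes.
Bytes at offsets 0..7: 41 29 4F 4E 16 36 AD 44.
Little-endian stores the least-significant byte at the lowest address.
Reassemble most-significant byte first: 44 AD 36 16 4E 4F 29 41 → 0x44AD36164E4F2941.

0x44AD36164E4F2941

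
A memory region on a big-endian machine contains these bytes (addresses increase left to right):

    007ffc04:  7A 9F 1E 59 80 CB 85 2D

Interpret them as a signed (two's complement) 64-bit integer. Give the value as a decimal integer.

8835814363685946669

In big-endian order the high byte comes first in memory.
The bytes are already most-significant first: 0x7A9F1E5980CB852D.
0x7A9F1E5980CB852D = 8835814363685946669.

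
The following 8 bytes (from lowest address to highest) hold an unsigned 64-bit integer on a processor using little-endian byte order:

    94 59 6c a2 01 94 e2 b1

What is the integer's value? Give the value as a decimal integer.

12817970224190740884

Little-endian stores the least-significant byte at the lowest address.
Reassemble most-significant byte first: B1 E2 94 01 A2 6C 59 94 → 0xB1E29401A26C5994.
0xB1E29401A26C5994 = 12817970224190740884.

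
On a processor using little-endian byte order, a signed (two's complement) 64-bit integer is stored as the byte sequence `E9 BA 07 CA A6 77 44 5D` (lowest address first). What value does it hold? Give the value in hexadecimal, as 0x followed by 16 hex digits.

0x5D4477A6CA07BAE9

In little-endian order the low byte comes first in memory.
Reassemble most-significant byte first: 5D 44 77 A6 CA 07 BA E9 → 0x5D4477A6CA07BAE9.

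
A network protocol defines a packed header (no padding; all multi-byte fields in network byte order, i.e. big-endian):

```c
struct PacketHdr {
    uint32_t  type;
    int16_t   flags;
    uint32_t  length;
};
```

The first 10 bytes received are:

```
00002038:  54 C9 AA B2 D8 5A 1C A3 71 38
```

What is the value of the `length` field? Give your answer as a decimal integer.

480473400

`length` follows `type` (4 B), `flags` (2 B), so it starts at offset 4 + 2 = 6 and occupies 4 bytes.
Bytes at offsets 6..9: 1C A3 71 38.
In big-endian order the high byte comes first in memory.
The bytes are already most-significant first: 0x1CA37138.
0x1CA37138 = 480473400.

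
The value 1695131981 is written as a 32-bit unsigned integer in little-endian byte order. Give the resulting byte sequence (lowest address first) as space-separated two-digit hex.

1695131981 in hexadecimal, padded to 32 bits, is 0x6509A94D.
Split into bytes (most-significant first): 65 09 A9 4D.
In little-endian order the low byte comes first in memory.
So at ascending addresses the bytes are 4D A9 09 65.

4D A9 09 65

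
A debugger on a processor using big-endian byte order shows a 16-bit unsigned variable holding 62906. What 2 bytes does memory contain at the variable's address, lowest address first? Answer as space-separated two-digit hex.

F5 BA

62906 in hexadecimal, padded to 16 bits, is 0xF5BA.
Split into bytes (most-significant first): F5 BA.
Big-endian: lowest address holds the most-significant byte.
So the memory order matches the most-significant-first order: F5 BA.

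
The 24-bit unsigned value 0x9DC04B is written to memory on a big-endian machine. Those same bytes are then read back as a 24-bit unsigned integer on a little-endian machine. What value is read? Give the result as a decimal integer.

Stored big-endian, the bytes at ascending addresses are 9D C0 4B.
Read back as little-endian, the first byte is least significant, giving 0x4BC09D.
0x4BC09D = 4964509.

4964509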